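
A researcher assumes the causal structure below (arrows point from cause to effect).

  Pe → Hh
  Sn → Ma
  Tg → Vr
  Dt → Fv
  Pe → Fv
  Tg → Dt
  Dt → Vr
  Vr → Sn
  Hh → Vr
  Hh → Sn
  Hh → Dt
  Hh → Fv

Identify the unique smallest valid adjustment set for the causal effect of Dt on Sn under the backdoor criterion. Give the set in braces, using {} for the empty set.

Variables eligible for adjustment (non-descendants of Dt, excluding Dt and Sn): {Hh, Pe, Tg}.
Backdoor paths from Dt to Sn:
  P1: Dt <- Tg -> Vr <- Hh -> Sn
  P2: Dt <- Tg -> Vr -> Sn
  P3: Dt <- Hh -> Vr -> Sn
  P4: Dt <- Hh -> Sn
The empty set is not sufficient: P2 (Dt <- Tg -> Vr -> Sn) has no collider blocking it and no conditioned non-collider, so it is open.
Try {Hh, Tg}:
  P1: blocked at fork node Tg ∈ conditioning set.
  P2: blocked at fork node Tg ∈ conditioning set.
  P3: blocked at fork node Hh ∈ conditioning set.
  P4: blocked at fork node Hh ∈ conditioning set.
{Hh, Tg} contains no descendant of Dt and blocks every backdoor path.
Every element of {Hh, Tg} is needed (dropping Hh leaves P3 open; dropping Tg leaves P2 open), so no proper subset is valid.
Among all size-2 subsets of the eligible variables, only {Hh, Tg} blocks every backdoor path, so it is the unique smallest valid adjustment set.

{Hh, Tg}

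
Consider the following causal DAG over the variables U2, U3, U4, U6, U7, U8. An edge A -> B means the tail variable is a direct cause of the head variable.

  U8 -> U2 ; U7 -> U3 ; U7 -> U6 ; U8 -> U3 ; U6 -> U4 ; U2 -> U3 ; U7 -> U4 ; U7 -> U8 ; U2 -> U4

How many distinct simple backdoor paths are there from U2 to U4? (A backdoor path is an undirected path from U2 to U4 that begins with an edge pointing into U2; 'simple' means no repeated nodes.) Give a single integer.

4

A backdoor path from U2 to U4 is any simple undirected path whose first edge points into U2 (i.e. leaves U2 via a parent).
Parents of U2: {U8}.
Enumerating:
  P1: U2 <- U8 <- U7 -> U6 -> U4
  P2: U2 <- U8 <- U7 -> U4
  P3: U2 <- U8 -> U3 <- U7 -> U6 -> U4
  P4: U2 <- U8 -> U3 <- U7 -> U4
That exhausts the simple backdoor paths. Count: 4.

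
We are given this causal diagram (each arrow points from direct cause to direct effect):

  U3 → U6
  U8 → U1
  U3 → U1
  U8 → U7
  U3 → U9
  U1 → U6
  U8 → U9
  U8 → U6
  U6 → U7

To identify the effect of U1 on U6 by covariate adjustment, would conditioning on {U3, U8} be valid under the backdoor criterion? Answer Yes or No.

Backdoor paths from U1 to U6 (paths whose first edge points into U1):
  P1: U1 <- U8 -> U6
  P2: U1 <- U8 -> U9 <- U3 -> U6
  P3: U1 <- U8 -> U7 <- U6
  P4: U1 <- U3 -> U6
  P5: U1 <- U3 -> U9 <- U8 -> U6
  P6: U1 <- U3 -> U9 <- U8 -> U7 <- U6
Condition 1 (no descendant of U1 in the set): holds — descendants of U1 are {U6, U7}; none are in {U3, U8}.
Condition 2 (every backdoor path blocked by {U3, U8}):
  P1: blocked at fork node U8 ∈ conditioning set.
  P2: blocked at fork node U8 ∈ conditioning set.
  P3: blocked at fork node U8 ∈ conditioning set.
  P4: blocked at fork node U3 ∈ conditioning set.
  P5: blocked at fork node U3 ∈ conditioning set.
  P6: blocked at fork node U3 ∈ conditioning set.
{U3, U8} satisfies the backdoor criterion.

Yes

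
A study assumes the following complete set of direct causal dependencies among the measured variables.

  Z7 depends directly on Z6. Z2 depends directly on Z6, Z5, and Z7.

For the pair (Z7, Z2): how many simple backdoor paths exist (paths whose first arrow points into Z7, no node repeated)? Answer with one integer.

1

A backdoor path from Z7 to Z2 is any simple undirected path whose first edge points into Z7 (i.e. leaves Z7 via a parent).
Parents of Z7: {Z6}.
Enumerating:
  P1: Z7 <- Z6 -> Z2
That exhausts the simple backdoor paths. Count: 1.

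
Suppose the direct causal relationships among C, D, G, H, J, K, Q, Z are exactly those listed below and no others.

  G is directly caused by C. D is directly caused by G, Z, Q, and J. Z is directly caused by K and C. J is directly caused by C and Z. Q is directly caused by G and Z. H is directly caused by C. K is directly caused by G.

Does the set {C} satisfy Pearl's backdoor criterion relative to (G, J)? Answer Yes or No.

Backdoor paths from G to J (paths whose first edge points into G):
  P1: G <- C -> Z -> Q -> D <- J
  P2: G <- C -> Z -> J
  P3: G <- C -> Z -> D <- J
  P4: G <- C -> J
Condition 1 (no descendant of G in the set): holds — descendants of G are {D, J, K, Q, Z}; none are in {C}.
Condition 2 (every backdoor path blocked by {C}):
  P1: blocked at fork node C ∈ conditioning set.
  P2: blocked at fork node C ∈ conditioning set.
  P3: blocked at fork node C ∈ conditioning set.
  P4: blocked at fork node C ∈ conditioning set.
{C} satisfies the backdoor criterion.

Yes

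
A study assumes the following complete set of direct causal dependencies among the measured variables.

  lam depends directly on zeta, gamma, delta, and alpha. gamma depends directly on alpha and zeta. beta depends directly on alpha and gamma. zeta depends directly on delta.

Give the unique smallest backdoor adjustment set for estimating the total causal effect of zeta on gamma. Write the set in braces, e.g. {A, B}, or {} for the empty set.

Variables eligible for adjustment (non-descendants of zeta, excluding zeta and gamma): {alpha, delta}.
Backdoor paths from zeta to gamma:
  P1: zeta <- delta -> lam <- alpha -> gamma
  P2: zeta <- delta -> lam <- alpha -> beta <- gamma
  P3: zeta <- delta -> lam <- gamma
Each backdoor path contains an unconditioned collider, so every path is already blocked with the empty conditioning set:
  P1: blocked at collider lam (neither it nor any descendant is in the conditioning set).
  P2: blocked at collider lam (neither it nor any descendant is in the conditioning set).
  P3: blocked at collider lam (neither it nor any descendant is in the conditioning set).
The empty set is therefore the unique smallest valid set.

{}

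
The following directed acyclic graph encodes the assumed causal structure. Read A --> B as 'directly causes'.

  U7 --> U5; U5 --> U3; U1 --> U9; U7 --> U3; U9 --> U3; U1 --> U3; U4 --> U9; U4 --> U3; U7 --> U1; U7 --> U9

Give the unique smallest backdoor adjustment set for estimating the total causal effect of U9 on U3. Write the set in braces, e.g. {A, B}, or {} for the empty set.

{U1, U4, U7}

Variables eligible for adjustment (non-descendants of U9, excluding U9 and U3): {U1, U4, U5, U7}.
Backdoor paths from U9 to U3:
  P1: U9 <- U7 -> U5 -> U3
  P2: U9 <- U7 -> U1 -> U3
  P3: U9 <- U7 -> U3
  P4: U9 <- U1 <- U7 -> U5 -> U3
  P5: U9 <- U1 <- U7 -> U3
  P6: U9 <- U1 -> U3
  P7: U9 <- U4 -> U3
The empty set is not sufficient: P1 (U9 <- U7 -> U5 -> U3) has no collider blocking it and no conditioned non-collider, so it is open.
Try {U1, U4, U7}:
  P1: blocked at fork node U7 ∈ conditioning set.
  P2: blocked at fork node U7 ∈ conditioning set.
  P3: blocked at fork node U7 ∈ conditioning set.
  P4: blocked at chain node U1 ∈ conditioning set.
  P5: blocked at chain node U1 ∈ conditioning set.
  P6: blocked at fork node U1 ∈ conditioning set.
  P7: blocked at fork node U4 ∈ conditioning set.
{U1, U4, U7} contains no descendant of U9 and blocks every backdoor path.
Every element of {U1, U4, U7} is needed (dropping U1 leaves P6 open; dropping U4 leaves P7 open; dropping U7 leaves P1 open), so no proper subset is valid.
Among all size-3 subsets of the eligible variables, only {U1, U4, U7} blocks every backdoor path, so it is the unique smallest valid adjustment set.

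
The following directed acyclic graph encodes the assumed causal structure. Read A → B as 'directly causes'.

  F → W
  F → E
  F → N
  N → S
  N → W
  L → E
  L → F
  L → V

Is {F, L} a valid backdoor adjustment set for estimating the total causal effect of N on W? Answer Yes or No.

Yes

Backdoor paths from N to W (paths whose first edge points into N):
  P1: N <- F -> W
Condition 1 (no descendant of N in the set): holds — descendants of N are {S, W}; none are in {F, L}.
Condition 2 (every backdoor path blocked by {F, L}):
  P1: blocked at fork node F ∈ conditioning set.
{F, L} satisfies the backdoor criterion.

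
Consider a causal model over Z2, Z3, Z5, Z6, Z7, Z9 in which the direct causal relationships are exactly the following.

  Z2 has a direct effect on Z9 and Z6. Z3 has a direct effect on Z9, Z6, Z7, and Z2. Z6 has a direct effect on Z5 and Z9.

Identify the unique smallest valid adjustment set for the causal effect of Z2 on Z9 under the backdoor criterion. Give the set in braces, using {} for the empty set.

{Z3}

Variables eligible for adjustment (non-descendants of Z2, excluding Z2 and Z9): {Z3, Z7}.
Backdoor paths from Z2 to Z9:
  P1: Z2 <- Z3 -> Z6 -> Z9
  P2: Z2 <- Z3 -> Z9
The empty set is not sufficient: P1 (Z2 <- Z3 -> Z6 -> Z9) has no collider blocking it and no conditioned non-collider, so it is open.
Try {Z3}:
  P1: blocked at fork node Z3 ∈ conditioning set.
  P2: blocked at fork node Z3 ∈ conditioning set.
{Z3} contains no descendant of Z2 and blocks every backdoor path.
No other singleton works — e.g. {Z7} leaves P1 open — so {Z3} is the unique smallest valid adjustment set.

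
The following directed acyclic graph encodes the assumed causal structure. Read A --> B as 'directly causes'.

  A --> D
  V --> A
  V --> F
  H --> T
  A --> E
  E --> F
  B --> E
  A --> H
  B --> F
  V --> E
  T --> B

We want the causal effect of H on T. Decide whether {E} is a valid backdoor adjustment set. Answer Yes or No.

Backdoor paths from H to T (paths whose first edge points into H):
  P1: H <- A <- V -> E <- B <- T
  P2: H <- A <- V -> E -> F <- B <- T
  P3: H <- A <- V -> F <- B <- T
  P4: H <- A <- V -> F <- E <- B <- T
  P5: H <- A -> E <- V -> F <- B <- T
  P6: H <- A -> E <- B <- T
  P7: H <- A -> E -> F <- B <- T
Condition 1 (no descendant of H in the set): FAILS — E is a descendant of H.
Condition 2 (every backdoor path blocked by {E}):
  P1: open — collider(s) E are conditioned on (or have a conditioned descendant) and no non-collider on the path is in the set.
  P2: blocked at chain node E ∈ conditioning set.
  P3: blocked at collider F (neither it nor any descendant is in the conditioning set).
  P4: blocked at collider F (neither it nor any descendant is in the conditioning set).
  P5: blocked at collider F (neither it nor any descendant is in the conditioning set).
  P6: open — collider(s) E are conditioned on (or have a conditioned descendant) and no non-collider on the path is in the set.
  P7: blocked at chain node E ∈ conditioning set.
{E} does not satisfy the backdoor criterion.

No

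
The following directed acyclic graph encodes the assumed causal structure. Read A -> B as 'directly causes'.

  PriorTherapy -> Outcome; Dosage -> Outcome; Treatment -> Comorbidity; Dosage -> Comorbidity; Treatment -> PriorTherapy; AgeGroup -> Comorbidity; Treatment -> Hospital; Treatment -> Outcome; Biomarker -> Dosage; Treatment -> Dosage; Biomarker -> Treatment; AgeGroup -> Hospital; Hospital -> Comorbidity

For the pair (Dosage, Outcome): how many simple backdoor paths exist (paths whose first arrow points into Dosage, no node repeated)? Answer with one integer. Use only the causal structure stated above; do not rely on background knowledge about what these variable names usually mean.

4

A backdoor path from Dosage to Outcome is any simple undirected path whose first edge points into Dosage (i.e. leaves Dosage via a parent).
Parents of Dosage: {Biomarker, Treatment}.
Enumerating:
  P1: Dosage <- Biomarker -> Treatment -> PriorTherapy -> Outcome
  P2: Dosage <- Biomarker -> Treatment -> Outcome
  P3: Dosage <- Treatment -> PriorTherapy -> Outcome
  P4: Dosage <- Treatment -> Outcome
That exhausts the simple backdoor paths. Count: 4.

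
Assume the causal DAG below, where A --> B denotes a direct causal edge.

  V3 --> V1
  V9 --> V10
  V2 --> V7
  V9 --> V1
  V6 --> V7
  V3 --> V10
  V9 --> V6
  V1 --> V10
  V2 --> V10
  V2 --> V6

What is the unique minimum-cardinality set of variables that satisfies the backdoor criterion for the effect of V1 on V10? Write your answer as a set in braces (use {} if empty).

{V3, V9}

Variables eligible for adjustment (non-descendants of V1, excluding V1 and V10): {V2, V3, V6, V7, V9}.
Backdoor paths from V1 to V10:
  P1: V1 <- V3 -> V10
  P2: V1 <- V9 -> V6 <- V2 -> V10
  P3: V1 <- V9 -> V6 -> V7 <- V2 -> V10
  P4: V1 <- V9 -> V10
The empty set is not sufficient: P1 (V1 <- V3 -> V10) has no collider blocking it and no conditioned non-collider, so it is open.
Try {V3, V9}:
  P1: blocked at fork node V3 ∈ conditioning set.
  P2: blocked at fork node V9 ∈ conditioning set.
  P3: blocked at fork node V9 ∈ conditioning set.
  P4: blocked at fork node V9 ∈ conditioning set.
{V3, V9} contains no descendant of V1 and blocks every backdoor path.
Every element of {V3, V9} is needed (dropping V3 leaves P1 open; dropping V9 leaves P4 open), so no proper subset is valid.
Among all size-2 subsets of the eligible variables, only {V3, V9} blocks every backdoor path, so it is the unique smallest valid adjustment set.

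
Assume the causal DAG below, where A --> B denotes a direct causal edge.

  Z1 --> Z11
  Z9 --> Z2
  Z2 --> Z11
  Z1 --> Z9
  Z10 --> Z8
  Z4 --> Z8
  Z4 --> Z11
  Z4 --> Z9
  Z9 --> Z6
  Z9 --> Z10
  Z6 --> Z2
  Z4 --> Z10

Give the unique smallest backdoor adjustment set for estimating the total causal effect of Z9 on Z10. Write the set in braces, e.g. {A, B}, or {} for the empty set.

Variables eligible for adjustment (non-descendants of Z9, excluding Z9 and Z10): {Z1, Z4}.
Backdoor paths from Z9 to Z10:
  P1: Z9 <- Z1 -> Z11 <- Z4 -> Z10
  P2: Z9 <- Z1 -> Z11 <- Z4 -> Z8 <- Z10
  P3: Z9 <- Z4 -> Z10
  P4: Z9 <- Z4 -> Z8 <- Z10
The empty set is not sufficient: P3 (Z9 <- Z4 -> Z10) has no collider blocking it and no conditioned non-collider, so it is open.
Try {Z4}:
  P1: blocked at collider Z11 (neither it nor any descendant is in the conditioning set).
  P2: blocked at collider Z11 (neither it nor any descendant is in the conditioning set).
  P3: blocked at fork node Z4 ∈ conditioning set.
  P4: blocked at fork node Z4 ∈ conditioning set.
{Z4} contains no descendant of Z9 and blocks every backdoor path.
No other singleton works — e.g. {Z1} leaves P3 open — so {Z4} is the unique smallest valid adjustment set.

{Z4}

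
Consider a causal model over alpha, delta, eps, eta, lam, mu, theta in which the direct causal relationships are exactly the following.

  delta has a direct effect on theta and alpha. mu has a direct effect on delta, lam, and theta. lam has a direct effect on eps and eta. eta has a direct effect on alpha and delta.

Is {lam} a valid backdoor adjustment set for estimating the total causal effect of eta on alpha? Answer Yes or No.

Yes

Backdoor paths from eta to alpha (paths whose first edge points into eta):
  P1: eta <- lam <- mu -> delta -> alpha
  P2: eta <- lam <- mu -> theta <- delta -> alpha
Condition 1 (no descendant of eta in the set): holds — descendants of eta are {alpha, delta, theta}; none are in {lam}.
Condition 2 (every backdoor path blocked by {lam}):
  P1: blocked at chain node lam ∈ conditioning set.
  P2: blocked at chain node lam ∈ conditioning set.
{lam} satisfies the backdoor criterion.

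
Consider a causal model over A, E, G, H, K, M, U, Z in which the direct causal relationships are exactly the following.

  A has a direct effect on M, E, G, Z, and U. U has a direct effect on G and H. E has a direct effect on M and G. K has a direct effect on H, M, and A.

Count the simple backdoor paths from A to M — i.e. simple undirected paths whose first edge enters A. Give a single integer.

2

A backdoor path from A to M is any simple undirected path whose first edge points into A (i.e. leaves A via a parent).
Parents of A: {K}.
Enumerating:
  P1: A <- K -> M
  P2: A <- K -> H <- U -> G <- E -> M
That exhausts the simple backdoor paths. Count: 2.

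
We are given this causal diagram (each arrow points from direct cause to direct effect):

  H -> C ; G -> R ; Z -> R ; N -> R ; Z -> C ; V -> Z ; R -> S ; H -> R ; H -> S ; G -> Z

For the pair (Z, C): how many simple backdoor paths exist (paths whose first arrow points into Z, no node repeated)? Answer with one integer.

2

A backdoor path from Z to C is any simple undirected path whose first edge points into Z (i.e. leaves Z via a parent).
Parents of Z: {G, V}.
Enumerating:
  P1: Z <- G -> R <- H -> C
  P2: Z <- G -> R -> S <- H -> C
That exhausts the simple backdoor paths. Count: 2.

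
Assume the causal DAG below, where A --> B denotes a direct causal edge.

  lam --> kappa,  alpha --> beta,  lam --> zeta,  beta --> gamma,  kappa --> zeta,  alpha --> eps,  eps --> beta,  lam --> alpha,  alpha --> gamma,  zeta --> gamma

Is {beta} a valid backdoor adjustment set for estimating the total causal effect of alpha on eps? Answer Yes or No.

Backdoor paths from alpha to eps (paths whose first edge points into alpha):
  P1: alpha <- lam -> kappa -> zeta -> gamma <- beta <- eps
  P2: alpha <- lam -> zeta -> gamma <- beta <- eps
Condition 1 (no descendant of alpha in the set): FAILS — beta is a descendant of alpha.
Condition 2 (every backdoor path blocked by {beta}):
  P1: blocked at collider gamma (neither it nor any descendant is in the conditioning set).
  P2: blocked at collider gamma (neither it nor any descendant is in the conditioning set).
{beta} does not satisfy the backdoor criterion.

No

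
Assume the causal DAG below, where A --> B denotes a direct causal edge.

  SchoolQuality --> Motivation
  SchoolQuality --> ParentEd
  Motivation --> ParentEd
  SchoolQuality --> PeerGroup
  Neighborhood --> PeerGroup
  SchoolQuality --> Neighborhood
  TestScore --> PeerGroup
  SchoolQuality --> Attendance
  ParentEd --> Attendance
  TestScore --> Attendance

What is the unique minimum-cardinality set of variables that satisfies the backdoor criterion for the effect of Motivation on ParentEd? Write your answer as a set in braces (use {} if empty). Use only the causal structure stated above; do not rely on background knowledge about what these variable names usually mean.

Variables eligible for adjustment (non-descendants of Motivation, excluding Motivation and ParentEd): {Neighborhood, PeerGroup, SchoolQuality, TestScore}.
Backdoor paths from Motivation to ParentEd:
  P1: Motivation <- SchoolQuality -> Neighborhood -> PeerGroup <- TestScore -> Attendance <- ParentEd
  P2: Motivation <- SchoolQuality -> PeerGroup <- TestScore -> Attendance <- ParentEd
  P3: Motivation <- SchoolQuality -> ParentEd
  P4: Motivation <- SchoolQuality -> Attendance <- ParentEd
The empty set is not sufficient: P3 (Motivation <- SchoolQuality -> ParentEd) has no collider blocking it and no conditioned non-collider, so it is open.
Try {SchoolQuality}:
  P1: blocked at fork node SchoolQuality ∈ conditioning set.
  P2: blocked at fork node SchoolQuality ∈ conditioning set.
  P3: blocked at fork node SchoolQuality ∈ conditioning set.
  P4: blocked at fork node SchoolQuality ∈ conditioning set.
{SchoolQuality} contains no descendant of Motivation and blocks every backdoor path.
No other singleton works — e.g. {TestScore} leaves P3 open — so {SchoolQuality} is the unique smallest valid adjustment set.

{SchoolQuality}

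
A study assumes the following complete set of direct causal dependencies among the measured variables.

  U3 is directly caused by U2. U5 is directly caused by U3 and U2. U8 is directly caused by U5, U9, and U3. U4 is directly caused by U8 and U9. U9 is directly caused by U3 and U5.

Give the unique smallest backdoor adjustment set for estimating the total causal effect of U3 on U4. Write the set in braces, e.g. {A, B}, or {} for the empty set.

{U2}

Variables eligible for adjustment (non-descendants of U3, excluding U3 and U4): {U2}.
Backdoor paths from U3 to U4:
  P1: U3 <- U2 -> U5 -> U9 -> U8 -> U4
  P2: U3 <- U2 -> U5 -> U9 -> U4
  P3: U3 <- U2 -> U5 -> U8 <- U9 -> U4
  P4: U3 <- U2 -> U5 -> U8 -> U4
The empty set is not sufficient: P1 (U3 <- U2 -> U5 -> U9 -> U8 -> U4) has no collider blocking it and no conditioned non-collider, so it is open.
Try {U2}:
  P1: blocked at fork node U2 ∈ conditioning set.
  P2: blocked at fork node U2 ∈ conditioning set.
  P3: blocked at fork node U2 ∈ conditioning set.
  P4: blocked at fork node U2 ∈ conditioning set.
{U2} contains no descendant of U3 and blocks every backdoor path.
{U2} is the unique smallest valid adjustment set.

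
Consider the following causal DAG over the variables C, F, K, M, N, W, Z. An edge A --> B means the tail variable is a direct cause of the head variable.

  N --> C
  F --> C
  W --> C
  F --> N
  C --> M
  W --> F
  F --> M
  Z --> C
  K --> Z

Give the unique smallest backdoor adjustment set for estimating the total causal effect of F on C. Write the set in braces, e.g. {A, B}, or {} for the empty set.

Variables eligible for adjustment (non-descendants of F, excluding F and C): {K, W, Z}.
Backdoor paths from F to C:
  P1: F <- W -> C
The empty set is not sufficient: P1 (F <- W -> C) has no collider blocking it and no conditioned non-collider, so it is open.
Try {W}:
  P1: blocked at fork node W ∈ conditioning set.
{W} contains no descendant of F and blocks every backdoor path.
No other singleton works — e.g. {K} leaves P1 open — so {W} is the unique smallest valid adjustment set.

{W}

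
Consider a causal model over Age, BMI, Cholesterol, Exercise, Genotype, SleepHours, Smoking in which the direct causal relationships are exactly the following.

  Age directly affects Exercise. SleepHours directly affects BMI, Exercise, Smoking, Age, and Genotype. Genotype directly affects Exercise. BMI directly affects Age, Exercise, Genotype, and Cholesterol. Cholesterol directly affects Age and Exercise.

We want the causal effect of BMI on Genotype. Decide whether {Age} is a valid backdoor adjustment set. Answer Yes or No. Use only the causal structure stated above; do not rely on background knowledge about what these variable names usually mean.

No

Backdoor paths from BMI to Genotype (paths whose first edge points into BMI):
  P1: BMI <- SleepHours -> Age <- Cholesterol -> Exercise <- Genotype
  P2: BMI <- SleepHours -> Age -> Exercise <- Genotype
  P3: BMI <- SleepHours -> Genotype
  P4: BMI <- SleepHours -> Exercise <- Genotype
Condition 1 (no descendant of BMI in the set): FAILS — Age is a descendant of BMI.
Condition 2 (every backdoor path blocked by {Age}):
  P1: blocked at collider Exercise (neither it nor any descendant is in the conditioning set).
  P2: blocked at chain node Age ∈ conditioning set.
  P3: open — no interior node is in the conditioning set.
  P4: blocked at collider Exercise (neither it nor any descendant is in the conditioning set).
{Age} does not satisfy the backdoor criterion.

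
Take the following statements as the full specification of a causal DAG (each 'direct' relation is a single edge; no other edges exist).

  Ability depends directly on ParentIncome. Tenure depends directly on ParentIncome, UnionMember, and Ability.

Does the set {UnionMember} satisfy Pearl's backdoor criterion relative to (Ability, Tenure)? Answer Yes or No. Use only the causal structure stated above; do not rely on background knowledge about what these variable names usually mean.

Backdoor paths from Ability to Tenure (paths whose first edge points into Ability):
  P1: Ability <- ParentIncome -> Tenure
Condition 1 (no descendant of Ability in the set): holds — descendants of Ability are {Tenure}; none are in {UnionMember}.
Condition 2 (every backdoor path blocked by {UnionMember}):
  P1: open — no interior node is in the conditioning set.
{UnionMember} does not satisfy the backdoor criterion.

No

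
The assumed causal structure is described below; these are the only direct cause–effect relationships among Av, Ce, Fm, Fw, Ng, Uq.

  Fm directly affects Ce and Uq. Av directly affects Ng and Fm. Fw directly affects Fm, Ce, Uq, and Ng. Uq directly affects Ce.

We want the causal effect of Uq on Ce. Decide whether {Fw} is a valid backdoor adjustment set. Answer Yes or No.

No

Backdoor paths from Uq to Ce (paths whose first edge points into Uq):
  P1: Uq <- Fw -> Fm -> Ce
  P2: Uq <- Fw -> Ng <- Av -> Fm -> Ce
  P3: Uq <- Fw -> Ce
  P4: Uq <- Fm <- Fw -> Ce
  P5: Uq <- Fm <- Av -> Ng <- Fw -> Ce
  P6: Uq <- Fm -> Ce
Condition 1 (no descendant of Uq in the set): holds — descendants of Uq are {Ce}; none are in {Fw}.
Condition 2 (every backdoor path blocked by {Fw}):
  P1: blocked at fork node Fw ∈ conditioning set.
  P2: blocked at fork node Fw ∈ conditioning set.
  P3: blocked at fork node Fw ∈ conditioning set.
  P4: blocked at fork node Fw ∈ conditioning set.
  P5: blocked at collider Ng (neither it nor any descendant is in the conditioning set).
  P6: open — no interior node is in the conditioning set.
{Fw} does not satisfy the backdoor criterion.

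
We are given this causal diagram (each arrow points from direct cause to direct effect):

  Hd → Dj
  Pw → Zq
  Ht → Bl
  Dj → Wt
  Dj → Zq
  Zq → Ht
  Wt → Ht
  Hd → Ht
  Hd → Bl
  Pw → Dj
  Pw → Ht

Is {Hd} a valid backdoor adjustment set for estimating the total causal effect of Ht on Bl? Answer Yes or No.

Backdoor paths from Ht to Bl (paths whose first edge points into Ht):
  P1: Ht <- Hd -> Bl
  P2: Ht <- Pw -> Dj <- Hd -> Bl
  P3: Ht <- Pw -> Zq <- Dj <- Hd -> Bl
  P4: Ht <- Wt <- Dj <- Hd -> Bl
  P5: Ht <- Zq <- Pw -> Dj <- Hd -> Bl
  P6: Ht <- Zq <- Dj <- Hd -> Bl
Condition 1 (no descendant of Ht in the set): holds — descendants of Ht are {Bl}; none are in {Hd}.
Condition 2 (every backdoor path blocked by {Hd}):
  P1: blocked at fork node Hd ∈ conditioning set.
  P2: blocked at collider Dj (neither it nor any descendant is in the conditioning set).
  P3: blocked at collider Zq (neither it nor any descendant is in the conditioning set).
  P4: blocked at fork node Hd ∈ conditioning set.
  P5: blocked at collider Dj (neither it nor any descendant is in the conditioning set).
  P6: blocked at fork node Hd ∈ conditioning set.
{Hd} satisfies the backdoor criterion.

Yes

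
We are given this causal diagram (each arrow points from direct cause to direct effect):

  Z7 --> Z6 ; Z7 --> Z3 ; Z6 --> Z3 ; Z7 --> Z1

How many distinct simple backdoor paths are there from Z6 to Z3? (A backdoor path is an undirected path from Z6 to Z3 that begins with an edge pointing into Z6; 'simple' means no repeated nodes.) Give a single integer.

A backdoor path from Z6 to Z3 is any simple undirected path whose first edge points into Z6 (i.e. leaves Z6 via a parent).
Parents of Z6: {Z7}.
Enumerating:
  P1: Z6 <- Z7 -> Z3
That exhausts the simple backdoor paths. Count: 1.

1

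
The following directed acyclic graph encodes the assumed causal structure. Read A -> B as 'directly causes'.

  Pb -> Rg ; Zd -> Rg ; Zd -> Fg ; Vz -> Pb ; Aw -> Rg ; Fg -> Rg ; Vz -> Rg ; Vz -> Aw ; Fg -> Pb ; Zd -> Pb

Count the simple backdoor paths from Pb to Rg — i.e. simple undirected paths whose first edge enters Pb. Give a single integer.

A backdoor path from Pb to Rg is any simple undirected path whose first edge points into Pb (i.e. leaves Pb via a parent).
Parents of Pb: {Fg, Vz, Zd}.
Enumerating:
  P1: Pb <- Zd -> Fg -> Rg
  P2: Pb <- Zd -> Rg
  P3: Pb <- Fg <- Zd -> Rg
  P4: Pb <- Fg -> Rg
  P5: Pb <- Vz -> Aw -> Rg
  P6: Pb <- Vz -> Rg
That exhausts the simple backdoor paths. Count: 6.

6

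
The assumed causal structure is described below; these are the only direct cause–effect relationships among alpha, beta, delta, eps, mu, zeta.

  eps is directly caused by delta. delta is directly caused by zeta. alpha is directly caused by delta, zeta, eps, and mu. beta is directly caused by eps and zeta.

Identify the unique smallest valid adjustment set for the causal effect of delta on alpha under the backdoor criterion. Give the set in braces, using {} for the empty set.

{zeta}

Variables eligible for adjustment (non-descendants of delta, excluding delta and alpha): {mu, zeta}.
Backdoor paths from delta to alpha:
  P1: delta <- zeta -> beta <- eps -> alpha
  P2: delta <- zeta -> alpha
The empty set is not sufficient: P2 (delta <- zeta -> alpha) has no collider blocking it and no conditioned non-collider, so it is open.
Try {zeta}:
  P1: blocked at fork node zeta ∈ conditioning set.
  P2: blocked at fork node zeta ∈ conditioning set.
{zeta} contains no descendant of delta and blocks every backdoor path.
No other singleton works — e.g. {mu} leaves P2 open — so {zeta} is the unique smallest valid adjustment set.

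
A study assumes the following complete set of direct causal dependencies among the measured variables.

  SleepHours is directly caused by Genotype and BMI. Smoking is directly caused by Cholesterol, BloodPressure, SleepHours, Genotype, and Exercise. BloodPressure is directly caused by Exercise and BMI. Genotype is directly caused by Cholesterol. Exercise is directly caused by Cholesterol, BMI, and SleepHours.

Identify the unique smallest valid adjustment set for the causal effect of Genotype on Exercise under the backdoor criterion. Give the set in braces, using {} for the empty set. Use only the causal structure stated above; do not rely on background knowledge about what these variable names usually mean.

Variables eligible for adjustment (non-descendants of Genotype, excluding Genotype and Exercise): {BMI, Cholesterol}.
Backdoor paths from Genotype to Exercise:
  P1: Genotype <- Cholesterol -> Exercise
  P2: Genotype <- Cholesterol -> Smoking <- SleepHours <- BMI -> Exercise
  P3: Genotype <- Cholesterol -> Smoking <- SleepHours <- BMI -> BloodPressure <- Exercise
  P4: Genotype <- Cholesterol -> Smoking <- SleepHours -> Exercise
  P5: Genotype <- Cholesterol -> Smoking <- Exercise
  P6: Genotype <- Cholesterol -> Smoking <- BloodPressure <- BMI -> SleepHours -> Exercise
  P7: Genotype <- Cholesterol -> Smoking <- BloodPressure <- BMI -> Exercise
  P8: Genotype <- Cholesterol -> Smoking <- BloodPressure <- Exercise
The empty set is not sufficient: P1 (Genotype <- Cholesterol -> Exercise) has no collider blocking it and no conditioned non-collider, so it is open.
Try {Cholesterol}:
  P1: blocked at fork node Cholesterol ∈ conditioning set.
  P2: blocked at fork node Cholesterol ∈ conditioning set.
  P3: blocked at fork node Cholesterol ∈ conditioning set.
  P4: blocked at fork node Cholesterol ∈ conditioning set.
  P5: blocked at fork node Cholesterol ∈ conditioning set.
  P6: blocked at fork node Cholesterol ∈ conditioning set.
  P7: blocked at fork node Cholesterol ∈ conditioning set.
  P8: blocked at fork node Cholesterol ∈ conditioning set.
{Cholesterol} contains no descendant of Genotype and blocks every backdoor path.
No other singleton works — e.g. {BMI} leaves P1 open — so {Cholesterol} is the unique smallest valid adjustment set.

{Cholesterol}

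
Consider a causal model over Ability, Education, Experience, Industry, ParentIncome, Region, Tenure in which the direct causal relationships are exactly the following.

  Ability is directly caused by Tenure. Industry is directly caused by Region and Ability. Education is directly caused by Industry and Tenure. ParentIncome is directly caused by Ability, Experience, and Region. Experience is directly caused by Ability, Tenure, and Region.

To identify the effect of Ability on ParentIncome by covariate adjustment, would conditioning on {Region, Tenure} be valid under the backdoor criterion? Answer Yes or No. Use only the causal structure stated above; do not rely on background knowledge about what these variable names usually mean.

Backdoor paths from Ability to ParentIncome (paths whose first edge points into Ability):
  P1: Ability <- Tenure -> Experience <- Region -> ParentIncome
  P2: Ability <- Tenure -> Experience -> ParentIncome
  P3: Ability <- Tenure -> Education <- Industry <- Region -> Experience -> ParentIncome
  P4: Ability <- Tenure -> Education <- Industry <- Region -> ParentIncome
Condition 1 (no descendant of Ability in the set): holds — descendants of Ability are {Education, Experience, Industry, ParentIncome}; none are in {Region, Tenure}.
Condition 2 (every backdoor path blocked by {Region, Tenure}):
  P1: blocked at fork node Tenure ∈ conditioning set.
  P2: blocked at fork node Tenure ∈ conditioning set.
  P3: blocked at fork node Tenure ∈ conditioning set.
  P4: blocked at fork node Tenure ∈ conditioning set.
{Region, Tenure} satisfies the backdoor criterion.

Yes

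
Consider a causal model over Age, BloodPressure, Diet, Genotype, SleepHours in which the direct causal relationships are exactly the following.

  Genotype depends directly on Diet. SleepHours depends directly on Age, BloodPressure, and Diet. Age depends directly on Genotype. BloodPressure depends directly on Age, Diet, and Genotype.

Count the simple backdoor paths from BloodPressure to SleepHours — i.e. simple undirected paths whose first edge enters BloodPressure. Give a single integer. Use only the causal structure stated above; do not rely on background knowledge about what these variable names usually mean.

A backdoor path from BloodPressure to SleepHours is any simple undirected path whose first edge points into BloodPressure (i.e. leaves BloodPressure via a parent).
Parents of BloodPressure: {Age, Diet, Genotype}.
Enumerating:
  P1: BloodPressure <- Diet -> Genotype -> Age -> SleepHours
  P2: BloodPressure <- Diet -> SleepHours
  P3: BloodPressure <- Genotype <- Diet -> SleepHours
  P4: BloodPressure <- Genotype -> Age -> SleepHours
  P5: BloodPressure <- Age <- Genotype <- Diet -> SleepHours
  P6: BloodPressure <- Age -> SleepHours
That exhausts the simple backdoor paths. Count: 6.

6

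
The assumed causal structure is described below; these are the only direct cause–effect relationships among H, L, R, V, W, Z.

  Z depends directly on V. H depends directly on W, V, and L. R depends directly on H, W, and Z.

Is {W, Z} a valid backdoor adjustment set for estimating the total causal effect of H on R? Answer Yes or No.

Yes

Backdoor paths from H to R (paths whose first edge points into H):
  P1: H <- V -> Z -> R
  P2: H <- W -> R
Condition 1 (no descendant of H in the set): holds — descendants of H are {R}; none are in {W, Z}.
Condition 2 (every backdoor path blocked by {W, Z}):
  P1: blocked at chain node Z ∈ conditioning set.
  P2: blocked at fork node W ∈ conditioning set.
{W, Z} satisfies the backdoor criterion.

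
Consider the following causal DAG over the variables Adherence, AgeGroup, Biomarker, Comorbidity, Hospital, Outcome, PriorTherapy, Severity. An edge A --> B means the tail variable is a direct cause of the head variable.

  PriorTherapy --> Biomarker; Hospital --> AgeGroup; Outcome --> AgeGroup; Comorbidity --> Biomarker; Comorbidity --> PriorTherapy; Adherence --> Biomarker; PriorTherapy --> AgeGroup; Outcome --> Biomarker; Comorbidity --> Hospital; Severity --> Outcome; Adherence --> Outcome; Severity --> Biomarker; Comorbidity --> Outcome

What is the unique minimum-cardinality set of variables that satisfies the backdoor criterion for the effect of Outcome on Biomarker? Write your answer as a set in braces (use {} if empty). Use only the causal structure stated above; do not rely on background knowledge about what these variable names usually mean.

Variables eligible for adjustment (non-descendants of Outcome, excluding Outcome and Biomarker): {Adherence, Comorbidity, Hospital, PriorTherapy, Severity}.
Backdoor paths from Outcome to Biomarker:
  P1: Outcome <- Adherence -> Biomarker
  P2: Outcome <- Comorbidity -> Hospital -> AgeGroup <- PriorTherapy -> Biomarker
  P3: Outcome <- Comorbidity -> PriorTherapy -> Biomarker
  P4: Outcome <- Comorbidity -> Biomarker
  P5: Outcome <- Severity -> Biomarker
The empty set is not sufficient: P1 (Outcome <- Adherence -> Biomarker) has no collider blocking it and no conditioned non-collider, so it is open.
Try {Adherence, Comorbidity, Severity}:
  P1: blocked at fork node Adherence ∈ conditioning set.
  P2: blocked at fork node Comorbidity ∈ conditioning set.
  P3: blocked at fork node Comorbidity ∈ conditioning set.
  P4: blocked at fork node Comorbidity ∈ conditioning set.
  P5: blocked at fork node Severity ∈ conditioning set.
{Adherence, Comorbidity, Severity} contains no descendant of Outcome and blocks every backdoor path.
Every element of {Adherence, Comorbidity, Severity} is needed (dropping Adherence leaves P1 open; dropping Comorbidity leaves P3 open; dropping Severity leaves P5 open), so no proper subset is valid.
Among all size-3 subsets of the eligible variables, only {Adherence, Comorbidity, Severity} blocks every backdoor path, so it is the unique smallest valid adjustment set.

{Adherence, Comorbidity, Severity}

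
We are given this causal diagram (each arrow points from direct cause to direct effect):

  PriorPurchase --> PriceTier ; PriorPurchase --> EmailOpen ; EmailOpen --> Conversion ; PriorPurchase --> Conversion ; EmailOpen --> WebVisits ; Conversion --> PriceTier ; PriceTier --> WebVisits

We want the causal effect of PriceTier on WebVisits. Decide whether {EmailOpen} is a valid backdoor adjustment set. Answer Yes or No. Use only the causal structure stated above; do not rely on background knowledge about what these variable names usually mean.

Backdoor paths from PriceTier to WebVisits (paths whose first edge points into PriceTier):
  P1: PriceTier <- PriorPurchase -> EmailOpen -> WebVisits
  P2: PriceTier <- PriorPurchase -> Conversion <- EmailOpen -> WebVisits
  P3: PriceTier <- Conversion <- PriorPurchase -> EmailOpen -> WebVisits
  P4: PriceTier <- Conversion <- EmailOpen -> WebVisits
Condition 1 (no descendant of PriceTier in the set): holds — descendants of PriceTier are {WebVisits}; none are in {EmailOpen}.
Condition 2 (every backdoor path blocked by {EmailOpen}):
  P1: blocked at chain node EmailOpen ∈ conditioning set.
  P2: blocked at collider Conversion (neither it nor any descendant is in the conditioning set).
  P3: blocked at chain node EmailOpen ∈ conditioning set.
  P4: blocked at fork node EmailOpen ∈ conditioning set.
{EmailOpen} satisfies the backdoor criterion.

Yes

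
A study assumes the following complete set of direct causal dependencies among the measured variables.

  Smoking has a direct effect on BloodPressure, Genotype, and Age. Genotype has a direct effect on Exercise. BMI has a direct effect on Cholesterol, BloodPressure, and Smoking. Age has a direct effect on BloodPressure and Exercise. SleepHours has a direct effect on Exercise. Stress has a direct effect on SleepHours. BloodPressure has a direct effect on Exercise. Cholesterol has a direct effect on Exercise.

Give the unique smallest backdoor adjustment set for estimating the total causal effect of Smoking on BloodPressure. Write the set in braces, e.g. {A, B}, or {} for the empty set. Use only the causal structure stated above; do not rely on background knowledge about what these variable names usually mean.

{BMI}

Variables eligible for adjustment (non-descendants of Smoking, excluding Smoking and BloodPressure): {BMI, Cholesterol, SleepHours, Stress}.
Backdoor paths from Smoking to BloodPressure:
  P1: Smoking <- BMI -> BloodPressure
  P2: Smoking <- BMI -> Cholesterol -> Exercise <- Age -> BloodPressure
  P3: Smoking <- BMI -> Cholesterol -> Exercise <- BloodPressure
The empty set is not sufficient: P1 (Smoking <- BMI -> BloodPressure) has no collider blocking it and no conditioned non-collider, so it is open.
Try {BMI}:
  P1: blocked at fork node BMI ∈ conditioning set.
  P2: blocked at fork node BMI ∈ conditioning set.
  P3: blocked at fork node BMI ∈ conditioning set.
{BMI} contains no descendant of Smoking and blocks every backdoor path.
No other singleton works — e.g. {Stress} leaves P1 open — so {BMI} is the unique smallest valid adjustment set.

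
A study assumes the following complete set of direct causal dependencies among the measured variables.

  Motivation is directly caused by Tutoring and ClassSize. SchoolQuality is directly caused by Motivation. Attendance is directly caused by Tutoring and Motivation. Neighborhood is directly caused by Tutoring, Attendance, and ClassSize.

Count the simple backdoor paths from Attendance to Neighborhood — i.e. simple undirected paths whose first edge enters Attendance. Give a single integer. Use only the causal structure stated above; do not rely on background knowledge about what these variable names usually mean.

A backdoor path from Attendance to Neighborhood is any simple undirected path whose first edge points into Attendance (i.e. leaves Attendance via a parent).
Parents of Attendance: {Motivation, Tutoring}.
Enumerating:
  P1: Attendance <- Tutoring -> Motivation <- ClassSize -> Neighborhood
  P2: Attendance <- Tutoring -> Neighborhood
  P3: Attendance <- Motivation <- ClassSize -> Neighborhood
  P4: Attendance <- Motivation <- Tutoring -> Neighborhood
That exhausts the simple backdoor paths. Count: 4.

4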